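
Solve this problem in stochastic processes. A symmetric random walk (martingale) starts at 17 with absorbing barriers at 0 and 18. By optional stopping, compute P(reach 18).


By optional stopping theorem: E(M at tau) = M(0) = 17
P(hit 18)*18 + P(hit 0)*0 = 17
P(hit 18) = (17 - 0)/(18 - 0) = 17/18 = 0.9444

0.9444


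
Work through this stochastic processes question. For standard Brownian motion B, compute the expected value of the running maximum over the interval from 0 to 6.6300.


E(max B(s)) = sqrt(2t/pi)
= sqrt(2*6.6300/pi)
= sqrt(4.2208)
= 2.0545

2.0545


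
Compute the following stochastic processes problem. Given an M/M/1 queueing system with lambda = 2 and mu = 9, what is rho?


rho = lambda/mu
= 2/9
= 0.2222

0.2222


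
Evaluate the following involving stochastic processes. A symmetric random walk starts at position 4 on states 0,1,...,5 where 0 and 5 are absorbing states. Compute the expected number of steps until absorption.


For symmetric RW on 0,...,N with absorbing barriers, E(i) = i*(N-i)
E(4) = 4 * 1 = 4

4


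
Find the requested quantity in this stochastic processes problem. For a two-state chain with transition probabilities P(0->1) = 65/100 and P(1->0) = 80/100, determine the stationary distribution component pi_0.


Stationary distribution: pi_0 = p10/(p01+p10), pi_1 = p01/(p01+p10)
p01 = 0.6500, p10 = 0.8000
pi_0 = 0.5517

0.5517


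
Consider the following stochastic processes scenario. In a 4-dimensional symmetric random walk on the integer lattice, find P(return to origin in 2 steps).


P(return in 2 steps) = P(reverse first step) = 1/(2d)
= 1/8
= 0.1250

0.1250


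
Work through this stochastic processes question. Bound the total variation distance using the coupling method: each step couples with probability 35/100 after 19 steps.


TV distance bound <= (1-delta)^n
= (1 - 0.3500)^19
= 0.6500^19
= 2.7884e-04

2.7884e-04


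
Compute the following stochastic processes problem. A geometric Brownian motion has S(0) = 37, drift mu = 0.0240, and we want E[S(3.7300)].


E[S(t)] = S(0) * exp(mu * t)
= 37 * exp(0.0240 * 3.7300)
= 37 * 1.0936
= 40.4650

40.4650


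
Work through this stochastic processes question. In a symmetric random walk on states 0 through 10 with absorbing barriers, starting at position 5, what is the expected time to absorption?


For symmetric RW on 0,...,N with absorbing barriers, E(i) = i*(N-i)
E(5) = 5 * 5 = 25

25


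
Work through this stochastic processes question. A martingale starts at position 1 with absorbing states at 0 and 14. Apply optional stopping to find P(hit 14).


By optional stopping theorem: E(M at tau) = M(0) = 1
P(hit 14)*14 + P(hit 0)*0 = 1
P(hit 14) = (1 - 0)/(14 - 0) = 1/14 = 0.0714

0.0714


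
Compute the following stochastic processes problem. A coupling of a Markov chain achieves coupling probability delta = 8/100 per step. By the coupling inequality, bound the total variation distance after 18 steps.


TV distance bound <= (1-delta)^n
= (1 - 0.0800)^18
= 0.9200^18
= 0.2229

0.2229


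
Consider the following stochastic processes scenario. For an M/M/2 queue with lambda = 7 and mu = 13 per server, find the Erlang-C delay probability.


a = lambda/mu = 0.5385
rho = a/c = 0.2692
Erlang-C formula applied:
C(c,a) = 0.1142

0.1142


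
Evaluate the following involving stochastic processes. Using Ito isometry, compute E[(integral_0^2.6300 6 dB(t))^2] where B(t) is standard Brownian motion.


By Ito isometry: E[(int f dB)^2] = int f^2 dt
= 6^2 * 2.6300
= 36 * 2.6300 = 94.6800

94.6800


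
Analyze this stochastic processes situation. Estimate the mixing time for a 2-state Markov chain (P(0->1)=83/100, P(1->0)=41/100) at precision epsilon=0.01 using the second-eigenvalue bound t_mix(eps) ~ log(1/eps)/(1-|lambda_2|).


lambda_2 = |1 - p01 - p10| = |1 - 0.8300 - 0.4100| = 0.2400
t_mix ~ log(1/eps)/(1 - |lambda_2|)
= log(100)/(1 - 0.2400) = 4.6052/0.7600
= 6.0594

6.0594


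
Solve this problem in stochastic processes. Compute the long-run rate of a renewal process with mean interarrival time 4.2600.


Long-run renewal rate = 1/E(X)
= 1/4.2600
= 0.2347

0.2347


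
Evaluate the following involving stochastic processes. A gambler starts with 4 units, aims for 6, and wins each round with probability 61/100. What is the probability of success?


Gambler's ruin formula:
r = q/p = 0.3900/0.6100 = 0.6393
P(win) = (1 - r^i)/(1 - r^N)
= (1 - 0.6393^4)/(1 - 0.6393^6)
= 0.8940

0.8940


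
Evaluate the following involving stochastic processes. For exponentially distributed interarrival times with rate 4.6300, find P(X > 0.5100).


P(X > t) = exp(-lambda * t)
= exp(-4.6300 * 0.5100)
= exp(-2.3613) = 0.0943

0.0943


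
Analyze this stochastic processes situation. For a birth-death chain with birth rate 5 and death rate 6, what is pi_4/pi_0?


For birth-death process, pi_n/pi_0 = (lambda/mu)^n
= (5/6)^4
= 0.4823

0.4823


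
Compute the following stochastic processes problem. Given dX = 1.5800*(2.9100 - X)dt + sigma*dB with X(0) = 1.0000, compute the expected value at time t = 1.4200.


E[X(t)] = mu + (X(0) - mu)*exp(-theta*t)
= 2.9100 + (1.0000 - 2.9100)*exp(-1.5800*1.4200)
= 2.9100 + -1.9100 * 0.1061
= 2.7074

2.7074


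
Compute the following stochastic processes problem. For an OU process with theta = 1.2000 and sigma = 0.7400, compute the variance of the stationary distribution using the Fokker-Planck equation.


Stationary variance = sigma^2 / (2*theta)
= 0.7400^2 / (2*1.2000)
= 0.5476 / 2.4000
= 0.2282

0.2282


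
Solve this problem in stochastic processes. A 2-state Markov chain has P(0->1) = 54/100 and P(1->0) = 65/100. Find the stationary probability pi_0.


Stationary distribution: pi_0 = p10/(p01+p10), pi_1 = p01/(p01+p10)
p01 = 0.5400, p10 = 0.6500
pi_0 = 0.5462

0.5462


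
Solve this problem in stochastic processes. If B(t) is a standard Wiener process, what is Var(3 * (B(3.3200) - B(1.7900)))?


Var(alpha*(B(t)-B(s))) = alpha^2 * (t-s)
= 3^2 * (3.3200 - 1.7900)
= 9 * 1.5300
= 13.7700

13.7700


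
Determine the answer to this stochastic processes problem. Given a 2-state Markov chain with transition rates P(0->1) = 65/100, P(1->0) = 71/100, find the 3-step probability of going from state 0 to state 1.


Computing P^3 by matrix multiplication.
P = [[0.3500, 0.6500], [0.7100, 0.2900]]
After raising P to the power 3:
P^3(0,1) = 0.5002

0.5002


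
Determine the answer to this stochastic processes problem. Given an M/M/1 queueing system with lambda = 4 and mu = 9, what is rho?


rho = lambda/mu
= 4/9
= 0.4444

0.4444


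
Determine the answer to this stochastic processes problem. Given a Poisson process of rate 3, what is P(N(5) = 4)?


P(N(t)=k) = (lambda*t)^k * exp(-lambda*t) / k!
lambda*t = 15
= 15^4 * exp(-15) / 4!
= 50625 * 3.0590e-07 / 24
= 6.4526e-04

6.4526e-04


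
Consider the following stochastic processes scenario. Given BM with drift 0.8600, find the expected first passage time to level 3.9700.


Expected first passage time = a/mu
= 3.9700/0.8600
= 4.6163

4.6163


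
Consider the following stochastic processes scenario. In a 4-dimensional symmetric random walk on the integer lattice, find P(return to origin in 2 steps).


P(return in 2 steps) = P(reverse first step) = 1/(2d)
= 1/8
= 0.1250

0.1250


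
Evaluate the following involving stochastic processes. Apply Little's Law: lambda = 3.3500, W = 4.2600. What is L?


Little's Law: L = lambda * W
= 3.3500 * 4.2600
= 14.2710

14.2710


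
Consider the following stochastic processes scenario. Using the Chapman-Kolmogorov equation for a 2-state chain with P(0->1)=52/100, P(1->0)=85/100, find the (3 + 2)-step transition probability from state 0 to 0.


P^5 = P^3 * P^2
Computing via matrix multiplication of the transition matrix.
Entry (0,0) of P^5 = 0.6178

0.6178


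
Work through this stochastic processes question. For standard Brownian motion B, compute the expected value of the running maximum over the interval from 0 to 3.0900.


E(max B(s)) = sqrt(2t/pi)
= sqrt(2*3.0900/pi)
= sqrt(1.9672)
= 1.4026

1.4026


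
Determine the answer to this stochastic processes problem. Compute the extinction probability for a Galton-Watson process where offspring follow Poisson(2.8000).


Since mu = 2.8000 > 1, extinction prob q < 1.
Solve s = exp(mu*(s-1)) iteratively.
q = 0.0750

0.0750


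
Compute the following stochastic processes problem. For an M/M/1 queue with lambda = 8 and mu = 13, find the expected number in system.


rho = 8/13 = 0.6154
L = rho/(1-rho)
= 0.6154/0.3846
= 1.6000

1.6000


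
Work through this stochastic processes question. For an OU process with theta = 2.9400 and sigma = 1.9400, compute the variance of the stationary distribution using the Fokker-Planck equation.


Stationary variance = sigma^2 / (2*theta)
= 1.9400^2 / (2*2.9400)
= 3.7636 / 5.8800
= 0.6401

0.6401


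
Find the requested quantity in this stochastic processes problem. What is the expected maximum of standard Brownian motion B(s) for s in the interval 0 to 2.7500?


E(max B(s)) = sqrt(2t/pi)
= sqrt(2*2.7500/pi)
= sqrt(1.7507)
= 1.3231

1.3231


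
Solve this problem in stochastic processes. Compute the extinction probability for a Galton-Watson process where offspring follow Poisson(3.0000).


Since mu = 3.0000 > 1, extinction prob q < 1.
Solve s = exp(mu*(s-1)) iteratively.
q = 0.0595

0.0595


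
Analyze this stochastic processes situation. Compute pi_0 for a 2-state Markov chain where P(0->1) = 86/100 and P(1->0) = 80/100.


Stationary distribution: pi_0 = p10/(p01+p10), pi_1 = p01/(p01+p10)
p01 = 0.8600, p10 = 0.8000
pi_0 = 0.4819

0.4819


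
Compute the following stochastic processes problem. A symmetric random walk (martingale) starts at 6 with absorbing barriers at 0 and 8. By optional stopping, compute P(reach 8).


By optional stopping theorem: E(M at tau) = M(0) = 6
P(hit 8)*8 + P(hit 0)*0 = 6
P(hit 8) = (6 - 0)/(8 - 0) = 3/4 = 0.7500

0.7500


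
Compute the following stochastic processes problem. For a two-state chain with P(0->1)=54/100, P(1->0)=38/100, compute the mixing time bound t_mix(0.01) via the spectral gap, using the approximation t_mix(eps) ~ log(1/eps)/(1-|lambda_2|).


lambda_2 = |1 - p01 - p10| = |1 - 0.5400 - 0.3800| = 0.0800
t_mix ~ log(1/eps)/(1 - |lambda_2|)
= log(100)/(1 - 0.0800) = 4.6052/0.9200
= 5.0056

5.0056


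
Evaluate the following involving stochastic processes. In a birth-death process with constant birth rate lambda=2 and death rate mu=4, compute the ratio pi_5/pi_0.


For birth-death process, pi_n/pi_0 = (lambda/mu)^n
= (2/4)^5
= 0.0312

0.0312


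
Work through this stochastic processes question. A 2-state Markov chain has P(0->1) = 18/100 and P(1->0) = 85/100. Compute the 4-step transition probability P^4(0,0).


Computing P^4 by matrix multiplication.
P = [[0.8200, 0.1800], [0.8500, 0.1500]]
After raising P to the power 4:
P^4(0,0) = 0.8252

0.8252


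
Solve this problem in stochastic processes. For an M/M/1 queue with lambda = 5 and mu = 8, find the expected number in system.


rho = 5/8 = 0.6250
L = rho/(1-rho)
= 0.6250/0.3750
= 1.6667

1.6667


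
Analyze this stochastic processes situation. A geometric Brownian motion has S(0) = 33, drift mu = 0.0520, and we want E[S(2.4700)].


E[S(t)] = S(0) * exp(mu * t)
= 33 * exp(0.0520 * 2.4700)
= 33 * 1.1371
= 37.5228

37.5228


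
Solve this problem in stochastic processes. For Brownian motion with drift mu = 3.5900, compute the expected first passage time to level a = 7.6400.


Expected first passage time = a/mu
= 7.6400/3.5900
= 2.1281

2.1281


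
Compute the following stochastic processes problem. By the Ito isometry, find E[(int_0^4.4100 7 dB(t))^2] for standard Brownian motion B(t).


By Ito isometry: E[(int f dB)^2] = int f^2 dt
= 7^2 * 4.4100
= 49 * 4.4100 = 216.0900

216.0900


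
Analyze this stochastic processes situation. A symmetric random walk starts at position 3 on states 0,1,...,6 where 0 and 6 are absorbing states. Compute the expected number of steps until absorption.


For symmetric RW on 0,...,N with absorbing barriers, E(i) = i*(N-i)
E(3) = 3 * 3 = 9

9


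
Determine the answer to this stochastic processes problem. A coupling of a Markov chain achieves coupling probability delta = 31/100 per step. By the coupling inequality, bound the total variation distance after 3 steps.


TV distance bound <= (1-delta)^n
= (1 - 0.3100)^3
= 0.6900^3
= 0.3285

0.3285


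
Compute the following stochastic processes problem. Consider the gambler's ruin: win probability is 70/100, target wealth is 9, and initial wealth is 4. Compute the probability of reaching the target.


Gambler's ruin formula:
r = q/p = 0.3000/0.7000 = 0.4286
P(win) = (1 - r^i)/(1 - r^N)
= (1 - 0.4286^4)/(1 - 0.4286^9)
= 0.9667

0.9667


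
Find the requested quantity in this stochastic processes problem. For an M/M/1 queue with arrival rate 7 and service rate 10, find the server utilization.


rho = lambda/mu
= 7/10
= 0.7000

0.7000


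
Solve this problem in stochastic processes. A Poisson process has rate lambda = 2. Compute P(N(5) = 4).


P(N(t)=k) = (lambda*t)^k * exp(-lambda*t) / k!
lambda*t = 10
= 10^4 * exp(-10) / 4!
= 10000 * 4.5400e-05 / 24
= 0.0189

0.0189


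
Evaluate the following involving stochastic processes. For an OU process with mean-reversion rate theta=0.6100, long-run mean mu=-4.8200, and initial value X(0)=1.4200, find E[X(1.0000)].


E[X(t)] = mu + (X(0) - mu)*exp(-theta*t)
= -4.8200 + (1.4200 - -4.8200)*exp(-0.6100*1.0000)
= -4.8200 + 6.2400 * 0.5434
= -1.4295

-1.4295


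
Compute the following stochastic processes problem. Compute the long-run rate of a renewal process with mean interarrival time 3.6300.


Long-run renewal rate = 1/E(X)
= 1/3.6300
= 0.2755

0.2755


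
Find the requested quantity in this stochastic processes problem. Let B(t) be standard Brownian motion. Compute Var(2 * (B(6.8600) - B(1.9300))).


Var(alpha*(B(t)-B(s))) = alpha^2 * (t-s)
= 2^2 * (6.8600 - 1.9300)
= 4 * 4.9300
= 19.7200

19.7200


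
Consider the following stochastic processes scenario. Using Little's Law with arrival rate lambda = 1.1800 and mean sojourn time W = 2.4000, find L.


Little's Law: L = lambda * W
= 1.1800 * 2.4000
= 2.8320

2.8320


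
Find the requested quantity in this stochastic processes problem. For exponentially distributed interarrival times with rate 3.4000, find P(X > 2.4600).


P(X > t) = exp(-lambda * t)
= exp(-3.4000 * 2.4600)
= exp(-8.3640) = 2.3311e-04

2.3311e-04


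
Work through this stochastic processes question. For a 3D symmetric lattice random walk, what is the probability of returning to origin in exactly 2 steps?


P(return in 2 steps) = P(reverse first step) = 1/(2d)
= 1/6
= 0.1667

0.1667


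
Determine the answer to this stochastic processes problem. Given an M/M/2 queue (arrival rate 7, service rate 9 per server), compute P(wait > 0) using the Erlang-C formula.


a = lambda/mu = 0.7778
rho = a/c = 0.3889
Erlang-C formula applied:
C(c,a) = 0.2178

0.2178


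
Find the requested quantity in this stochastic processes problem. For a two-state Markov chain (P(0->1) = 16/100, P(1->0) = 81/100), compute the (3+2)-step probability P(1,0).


P^5 = P^3 * P^2
Computing via matrix multiplication of the transition matrix.
Entry (1,0) of P^5 = 0.8351

0.8351


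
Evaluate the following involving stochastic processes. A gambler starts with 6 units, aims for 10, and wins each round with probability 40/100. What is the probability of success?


Gambler's ruin formula:
r = q/p = 0.6000/0.4000 = 1.5000
P(win) = (1 - r^i)/(1 - r^N)
= (1 - 1.5000^6)/(1 - 1.5000^10)
= 0.1834

0.1834


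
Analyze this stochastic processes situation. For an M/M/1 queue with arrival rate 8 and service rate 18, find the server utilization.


rho = lambda/mu
= 8/18
= 0.4444

0.4444


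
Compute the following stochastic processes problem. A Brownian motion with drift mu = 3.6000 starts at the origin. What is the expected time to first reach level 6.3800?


Expected first passage time = a/mu
= 6.3800/3.6000
= 1.7722

1.7722


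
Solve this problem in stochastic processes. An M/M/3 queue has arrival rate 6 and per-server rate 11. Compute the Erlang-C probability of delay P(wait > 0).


a = lambda/mu = 0.5455
rho = a/c = 0.1818
Erlang-C formula applied:
C(c,a) = 0.0191

0.0191


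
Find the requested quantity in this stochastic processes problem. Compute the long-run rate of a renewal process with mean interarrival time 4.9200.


Long-run renewal rate = 1/E(X)
= 1/4.9200
= 0.2033

0.2033


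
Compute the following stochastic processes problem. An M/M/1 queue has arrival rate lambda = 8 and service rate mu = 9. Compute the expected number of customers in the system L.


rho = 8/9 = 0.8889
L = rho/(1-rho)
= 0.8889/0.1111
= 8.0000

8.0000


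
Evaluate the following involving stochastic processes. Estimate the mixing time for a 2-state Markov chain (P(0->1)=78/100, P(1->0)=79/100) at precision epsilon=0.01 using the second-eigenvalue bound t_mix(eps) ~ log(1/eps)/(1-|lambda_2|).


lambda_2 = |1 - p01 - p10| = |1 - 0.7800 - 0.7900| = 0.5700
t_mix ~ log(1/eps)/(1 - |lambda_2|)
= log(100)/(1 - 0.5700) = 4.6052/0.4300
= 10.7097

10.7097


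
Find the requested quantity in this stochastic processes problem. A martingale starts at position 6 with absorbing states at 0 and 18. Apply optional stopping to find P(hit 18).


By optional stopping theorem: E(M at tau) = M(0) = 6
P(hit 18)*18 + P(hit 0)*0 = 6
P(hit 18) = (6 - 0)/(18 - 0) = 1/3 = 0.3333

0.3333


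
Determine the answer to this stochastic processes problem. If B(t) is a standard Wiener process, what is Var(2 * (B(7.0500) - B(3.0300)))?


Var(alpha*(B(t)-B(s))) = alpha^2 * (t-s)
= 2^2 * (7.0500 - 3.0300)
= 4 * 4.0200
= 16.0800

16.0800


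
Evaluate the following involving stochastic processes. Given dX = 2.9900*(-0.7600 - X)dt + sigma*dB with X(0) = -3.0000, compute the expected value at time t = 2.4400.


E[X(t)] = mu + (X(0) - mu)*exp(-theta*t)
= -0.7600 + (-3.0000 - -0.7600)*exp(-2.9900*2.4400)
= -0.7600 + -2.2400 * 6.7852e-04
= -0.7615

-0.7615


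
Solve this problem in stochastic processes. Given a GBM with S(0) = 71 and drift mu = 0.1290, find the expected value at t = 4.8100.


E[S(t)] = S(0) * exp(mu * t)
= 71 * exp(0.1290 * 4.8100)
= 71 * 1.8598
= 132.0486

132.0486


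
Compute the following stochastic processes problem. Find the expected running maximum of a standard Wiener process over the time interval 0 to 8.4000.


E(max B(s)) = sqrt(2t/pi)
= sqrt(2*8.4000/pi)
= sqrt(5.3476)
= 2.3125

2.3125


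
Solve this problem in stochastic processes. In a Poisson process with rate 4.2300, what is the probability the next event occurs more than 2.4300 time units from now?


P(X > t) = exp(-lambda * t)
= exp(-4.2300 * 2.4300)
= exp(-10.2789) = 3.4350e-05

3.4350e-05


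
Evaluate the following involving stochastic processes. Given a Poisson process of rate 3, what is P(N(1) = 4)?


P(N(t)=k) = (lambda*t)^k * exp(-lambda*t) / k!
lambda*t = 3
= 3^4 * exp(-3) / 4!
= 81 * 0.0498 / 24
= 0.1680

0.1680


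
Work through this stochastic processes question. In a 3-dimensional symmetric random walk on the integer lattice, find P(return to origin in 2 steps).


P(return in 2 steps) = P(reverse first step) = 1/(2d)
= 1/6
= 0.1667

0.1667


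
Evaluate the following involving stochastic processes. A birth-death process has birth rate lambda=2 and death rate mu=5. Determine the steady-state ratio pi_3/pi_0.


For birth-death process, pi_n/pi_0 = (lambda/mu)^n
= (2/5)^3
= 0.0640

0.0640


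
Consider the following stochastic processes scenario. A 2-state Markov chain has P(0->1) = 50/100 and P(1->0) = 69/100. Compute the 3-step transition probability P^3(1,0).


Computing P^3 by matrix multiplication.
P = [[0.5000, 0.5000], [0.6900, 0.3100]]
After raising P to the power 3:
P^3(1,0) = 0.5838

0.5838


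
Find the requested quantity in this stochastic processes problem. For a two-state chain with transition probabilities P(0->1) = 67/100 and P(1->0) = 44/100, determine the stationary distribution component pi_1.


Stationary distribution: pi_0 = p10/(p01+p10), pi_1 = p01/(p01+p10)
p01 = 0.6700, p10 = 0.4400
pi_1 = 0.6036

0.6036


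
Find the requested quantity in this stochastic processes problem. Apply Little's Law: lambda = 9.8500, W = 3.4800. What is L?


Little's Law: L = lambda * W
= 9.8500 * 3.4800
= 34.2780

34.2780


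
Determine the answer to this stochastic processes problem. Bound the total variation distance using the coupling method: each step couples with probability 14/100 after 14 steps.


TV distance bound <= (1-delta)^n
= (1 - 0.1400)^14
= 0.8600^14
= 0.1211

0.1211


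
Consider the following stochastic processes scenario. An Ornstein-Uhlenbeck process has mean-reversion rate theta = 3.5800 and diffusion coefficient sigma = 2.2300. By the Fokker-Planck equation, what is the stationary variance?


Stationary variance = sigma^2 / (2*theta)
= 2.2300^2 / (2*3.5800)
= 4.9729 / 7.1600
= 0.6945

0.6945


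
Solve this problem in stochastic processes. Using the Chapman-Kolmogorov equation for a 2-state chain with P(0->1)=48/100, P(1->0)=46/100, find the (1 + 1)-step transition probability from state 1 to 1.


P^2 = P^1 * P^1
Computing via matrix multiplication of the transition matrix.
Entry (1,1) of P^2 = 0.5124

0.5124


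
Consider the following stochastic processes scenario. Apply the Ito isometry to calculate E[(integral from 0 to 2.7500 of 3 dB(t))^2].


By Ito isometry: E[(int f dB)^2] = int f^2 dt
= 3^2 * 2.7500
= 9 * 2.7500 = 24.7500

24.7500


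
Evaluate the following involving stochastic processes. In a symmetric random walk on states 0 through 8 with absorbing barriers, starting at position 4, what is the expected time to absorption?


For symmetric RW on 0,...,N with absorbing barriers, E(i) = i*(N-i)
E(4) = 4 * 4 = 16

16


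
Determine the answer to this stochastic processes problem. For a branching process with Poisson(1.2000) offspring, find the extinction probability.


Since mu = 1.2000 > 1, extinction prob q < 1.
Solve s = exp(mu*(s-1)) iteratively.
q = 0.6863

0.6863


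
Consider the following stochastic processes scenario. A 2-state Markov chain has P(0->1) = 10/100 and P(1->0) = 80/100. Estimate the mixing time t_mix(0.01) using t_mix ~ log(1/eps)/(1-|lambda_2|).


lambda_2 = |1 - p01 - p10| = |1 - 0.1000 - 0.8000| = 0.1000
t_mix ~ log(1/eps)/(1 - |lambda_2|)
= log(100)/(1 - 0.1000) = 4.6052/0.9000
= 5.1169

5.1169


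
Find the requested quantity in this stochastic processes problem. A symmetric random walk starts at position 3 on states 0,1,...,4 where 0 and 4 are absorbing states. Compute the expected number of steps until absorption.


For symmetric RW on 0,...,N with absorbing barriers, E(i) = i*(N-i)
E(3) = 3 * 1 = 3

3


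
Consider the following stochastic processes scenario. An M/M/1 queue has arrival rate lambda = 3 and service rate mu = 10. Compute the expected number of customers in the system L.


rho = 3/10 = 0.3000
L = rho/(1-rho)
= 0.3000/0.7000
= 0.4286

0.4286


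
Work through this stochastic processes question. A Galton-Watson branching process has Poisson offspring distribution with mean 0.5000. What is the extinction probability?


Since mu = 0.5000 <= 1, extinction probability = 1.

1.0000


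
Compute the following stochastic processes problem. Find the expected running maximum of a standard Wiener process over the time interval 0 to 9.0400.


E(max B(s)) = sqrt(2t/pi)
= sqrt(2*9.0400/pi)
= sqrt(5.7550)
= 2.3990

2.3990


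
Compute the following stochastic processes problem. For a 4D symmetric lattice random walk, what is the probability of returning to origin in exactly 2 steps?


P(return in 2 steps) = P(reverse first step) = 1/(2d)
= 1/8
= 0.1250

0.1250


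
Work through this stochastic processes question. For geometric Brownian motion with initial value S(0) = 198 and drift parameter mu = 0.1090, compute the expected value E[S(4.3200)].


E[S(t)] = S(0) * exp(mu * t)
= 198 * exp(0.1090 * 4.3200)
= 198 * 1.6014
= 317.0778

317.0778


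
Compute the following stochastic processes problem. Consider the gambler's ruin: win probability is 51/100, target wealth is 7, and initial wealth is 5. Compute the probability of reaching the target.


Gambler's ruin formula:
r = q/p = 0.4900/0.5100 = 0.9608
P(win) = (1 - r^i)/(1 - r^N)
= (1 - 0.9608^5)/(1 - 0.9608^7)
= 0.7423

0.7423


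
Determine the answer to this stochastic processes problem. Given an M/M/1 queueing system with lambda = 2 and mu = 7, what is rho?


rho = lambda/mu
= 2/7
= 0.2857

0.2857


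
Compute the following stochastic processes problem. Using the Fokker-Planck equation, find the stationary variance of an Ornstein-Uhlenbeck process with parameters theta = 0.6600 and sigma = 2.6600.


Stationary variance = sigma^2 / (2*theta)
= 2.6600^2 / (2*0.6600)
= 7.0756 / 1.3200
= 5.3603

5.3603


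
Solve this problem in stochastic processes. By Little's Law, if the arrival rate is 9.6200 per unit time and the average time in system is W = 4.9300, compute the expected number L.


Little's Law: L = lambda * W
= 9.6200 * 4.9300
= 47.4266

47.4266


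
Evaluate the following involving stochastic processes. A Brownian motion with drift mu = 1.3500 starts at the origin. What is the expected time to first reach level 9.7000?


Expected first passage time = a/mu
= 9.7000/1.3500
= 7.1852

7.1852


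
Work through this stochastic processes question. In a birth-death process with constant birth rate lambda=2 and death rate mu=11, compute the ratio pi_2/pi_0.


For birth-death process, pi_n/pi_0 = (lambda/mu)^n
= (2/11)^2
= 0.0331

0.0331


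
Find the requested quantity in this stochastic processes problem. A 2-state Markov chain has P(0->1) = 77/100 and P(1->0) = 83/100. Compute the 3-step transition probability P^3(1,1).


Computing P^3 by matrix multiplication.
P = [[0.2300, 0.7700], [0.8300, 0.1700]]
After raising P to the power 3:
P^3(1,1) = 0.3692

0.3692


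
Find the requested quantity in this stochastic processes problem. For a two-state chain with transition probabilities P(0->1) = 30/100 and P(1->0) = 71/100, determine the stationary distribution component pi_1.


Stationary distribution: pi_0 = p10/(p01+p10), pi_1 = p01/(p01+p10)
p01 = 0.3000, p10 = 0.7100
pi_1 = 0.2970

0.2970


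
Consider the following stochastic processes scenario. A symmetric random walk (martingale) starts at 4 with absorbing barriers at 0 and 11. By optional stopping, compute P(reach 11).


By optional stopping theorem: E(M at tau) = M(0) = 4
P(hit 11)*11 + P(hit 0)*0 = 4
P(hit 11) = (4 - 0)/(11 - 0) = 4/11 = 0.3636

0.3636


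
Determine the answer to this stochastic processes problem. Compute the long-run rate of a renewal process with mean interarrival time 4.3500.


Long-run renewal rate = 1/E(X)
= 1/4.3500
= 0.2299

0.2299


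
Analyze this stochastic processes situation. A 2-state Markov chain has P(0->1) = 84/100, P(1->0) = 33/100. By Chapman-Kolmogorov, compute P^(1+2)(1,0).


P^3 = P^1 * P^2
Computing via matrix multiplication of the transition matrix.
Entry (1,0) of P^3 = 0.2834

0.2834


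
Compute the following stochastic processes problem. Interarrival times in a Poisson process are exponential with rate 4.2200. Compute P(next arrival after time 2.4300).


P(X > t) = exp(-lambda * t)
= exp(-4.2200 * 2.4300)
= exp(-10.2546) = 3.5195e-05

3.5195e-05


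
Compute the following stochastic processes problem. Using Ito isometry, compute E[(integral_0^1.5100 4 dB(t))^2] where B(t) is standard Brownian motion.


By Ito isometry: E[(int f dB)^2] = int f^2 dt
= 4^2 * 1.5100
= 16 * 1.5100 = 24.1600

24.1600


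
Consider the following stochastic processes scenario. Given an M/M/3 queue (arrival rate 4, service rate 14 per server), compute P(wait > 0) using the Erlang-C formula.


a = lambda/mu = 0.2857
rho = a/c = 0.0952
Erlang-C formula applied:
C(c,a) = 0.0032

0.0032


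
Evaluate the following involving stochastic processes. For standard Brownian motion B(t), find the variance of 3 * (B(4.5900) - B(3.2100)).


Var(alpha*(B(t)-B(s))) = alpha^2 * (t-s)
= 3^2 * (4.5900 - 3.2100)
= 9 * 1.3800
= 12.4200

12.4200


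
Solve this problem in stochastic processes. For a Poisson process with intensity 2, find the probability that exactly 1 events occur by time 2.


P(N(t)=k) = (lambda*t)^k * exp(-lambda*t) / k!
lambda*t = 4
= 4^1 * exp(-4) / 1!
= 4 * 0.0183 / 1
= 0.0733

0.0733


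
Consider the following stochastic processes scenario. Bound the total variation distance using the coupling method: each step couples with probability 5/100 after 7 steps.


TV distance bound <= (1-delta)^n
= (1 - 0.0500)^7
= 0.9500^7
= 0.6983

0.6983


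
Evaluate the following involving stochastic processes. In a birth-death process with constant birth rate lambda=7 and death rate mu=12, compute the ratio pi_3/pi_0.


For birth-death process, pi_n/pi_0 = (lambda/mu)^n
= (7/12)^3
= 0.1985

0.1985


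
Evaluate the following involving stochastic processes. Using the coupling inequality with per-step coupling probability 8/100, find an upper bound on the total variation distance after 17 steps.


TV distance bound <= (1-delta)^n
= (1 - 0.0800)^17
= 0.9200^17
= 0.2423

0.2423


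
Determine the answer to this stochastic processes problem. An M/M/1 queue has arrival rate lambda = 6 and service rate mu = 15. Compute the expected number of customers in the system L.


rho = 6/15 = 0.4000
L = rho/(1-rho)
= 0.4000/0.6000
= 0.6667

0.6667


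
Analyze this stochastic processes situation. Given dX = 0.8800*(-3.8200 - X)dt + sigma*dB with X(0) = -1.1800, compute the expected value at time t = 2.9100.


E[X(t)] = mu + (X(0) - mu)*exp(-theta*t)
= -3.8200 + (-1.1800 - -3.8200)*exp(-0.8800*2.9100)
= -3.8200 + 2.6400 * 0.0772
= -3.6161

-3.6161


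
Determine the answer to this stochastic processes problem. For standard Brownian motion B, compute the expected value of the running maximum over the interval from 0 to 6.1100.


E(max B(s)) = sqrt(2t/pi)
= sqrt(2*6.1100/pi)
= sqrt(3.8897)
= 1.9722

1.9722


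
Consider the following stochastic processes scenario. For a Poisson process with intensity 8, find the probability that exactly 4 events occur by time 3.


P(N(t)=k) = (lambda*t)^k * exp(-lambda*t) / k!
lambda*t = 24
= 24^4 * exp(-24) / 4!
= 331776 * 3.7751e-11 / 24
= 5.2187e-07

5.2187e-07


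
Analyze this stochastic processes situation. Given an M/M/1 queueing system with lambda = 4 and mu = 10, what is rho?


rho = lambda/mu
= 4/10
= 0.4000

0.4000


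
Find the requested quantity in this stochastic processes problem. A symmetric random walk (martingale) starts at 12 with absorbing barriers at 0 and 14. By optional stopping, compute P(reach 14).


By optional stopping theorem: E(M at tau) = M(0) = 12
P(hit 14)*14 + P(hit 0)*0 = 12
P(hit 14) = (12 - 0)/(14 - 0) = 6/7 = 0.8571

0.8571


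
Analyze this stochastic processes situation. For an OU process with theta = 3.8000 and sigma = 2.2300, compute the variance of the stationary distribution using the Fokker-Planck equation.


Stationary variance = sigma^2 / (2*theta)
= 2.2300^2 / (2*3.8000)
= 4.9729 / 7.6000
= 0.6543

0.6543


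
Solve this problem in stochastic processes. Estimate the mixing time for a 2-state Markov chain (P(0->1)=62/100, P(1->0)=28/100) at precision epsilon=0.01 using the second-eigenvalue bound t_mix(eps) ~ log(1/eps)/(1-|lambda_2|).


lambda_2 = |1 - p01 - p10| = |1 - 0.6200 - 0.2800| = 0.1000
t_mix ~ log(1/eps)/(1 - |lambda_2|)
= log(100)/(1 - 0.1000) = 4.6052/0.9000
= 5.1169

5.1169


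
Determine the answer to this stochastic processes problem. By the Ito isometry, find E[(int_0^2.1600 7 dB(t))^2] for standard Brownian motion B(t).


By Ito isometry: E[(int f dB)^2] = int f^2 dt
= 7^2 * 2.1600
= 49 * 2.1600 = 105.8400

105.8400


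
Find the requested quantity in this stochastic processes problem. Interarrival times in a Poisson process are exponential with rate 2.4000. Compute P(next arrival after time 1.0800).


P(X > t) = exp(-lambda * t)
= exp(-2.4000 * 1.0800)
= exp(-2.5920) = 0.0749

0.0749


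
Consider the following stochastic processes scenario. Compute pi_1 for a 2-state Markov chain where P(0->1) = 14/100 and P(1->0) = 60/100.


Stationary distribution: pi_0 = p10/(p01+p10), pi_1 = p01/(p01+p10)
p01 = 0.1400, p10 = 0.6000
pi_1 = 0.1892

0.1892


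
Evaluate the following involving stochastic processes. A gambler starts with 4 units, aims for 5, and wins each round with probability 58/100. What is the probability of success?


Gambler's ruin formula:
r = q/p = 0.4200/0.5800 = 0.7241
P(win) = (1 - r^i)/(1 - r^N)
= (1 - 0.7241^4)/(1 - 0.7241^5)
= 0.9053

0.9053


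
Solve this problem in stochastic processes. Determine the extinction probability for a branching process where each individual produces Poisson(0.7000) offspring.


Since mu = 0.7000 <= 1, extinction probability = 1.

1.0000


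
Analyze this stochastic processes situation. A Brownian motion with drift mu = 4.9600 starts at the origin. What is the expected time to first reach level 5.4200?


Expected first passage time = a/mu
= 5.4200/4.9600
= 1.0927

1.0927


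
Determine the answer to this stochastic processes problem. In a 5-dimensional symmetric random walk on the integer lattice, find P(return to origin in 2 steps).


P(return in 2 steps) = P(reverse first step) = 1/(2d)
= 1/10
= 0.1000

0.1000


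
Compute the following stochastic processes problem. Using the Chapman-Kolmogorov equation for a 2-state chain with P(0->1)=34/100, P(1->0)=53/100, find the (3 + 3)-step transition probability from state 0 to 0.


P^6 = P^3 * P^3
Computing via matrix multiplication of the transition matrix.
Entry (0,0) of P^6 = 0.6092

0.6092


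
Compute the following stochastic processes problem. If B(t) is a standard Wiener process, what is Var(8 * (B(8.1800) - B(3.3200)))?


Var(alpha*(B(t)-B(s))) = alpha^2 * (t-s)
= 8^2 * (8.1800 - 3.3200)
= 64 * 4.8600
= 311.0400

311.0400


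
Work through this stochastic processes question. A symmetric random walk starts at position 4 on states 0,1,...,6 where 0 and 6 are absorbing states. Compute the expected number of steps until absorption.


For symmetric RW on 0,...,N with absorbing barriers, E(i) = i*(N-i)
E(4) = 4 * 2 = 8

8


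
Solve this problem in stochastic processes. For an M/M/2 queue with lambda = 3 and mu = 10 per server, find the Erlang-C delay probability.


a = lambda/mu = 0.3000
rho = a/c = 0.1500
Erlang-C formula applied:
C(c,a) = 0.0391

0.0391


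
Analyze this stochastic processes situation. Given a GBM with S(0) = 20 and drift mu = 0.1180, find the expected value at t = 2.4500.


E[S(t)] = S(0) * exp(mu * t)
= 20 * exp(0.1180 * 2.4500)
= 20 * 1.3352
= 26.7045

26.7045


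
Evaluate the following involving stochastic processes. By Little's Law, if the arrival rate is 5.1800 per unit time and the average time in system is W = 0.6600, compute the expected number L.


Little's Law: L = lambda * W
= 5.1800 * 0.6600
= 3.4188

3.4188


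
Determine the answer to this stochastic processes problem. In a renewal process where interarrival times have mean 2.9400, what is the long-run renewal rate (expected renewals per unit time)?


Long-run renewal rate = 1/E(X)
= 1/2.9400
= 0.3401

0.3401


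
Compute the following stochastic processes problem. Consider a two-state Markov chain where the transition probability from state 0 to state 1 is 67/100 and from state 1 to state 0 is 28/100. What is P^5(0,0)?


Computing P^5 by matrix multiplication.
P = [[0.3300, 0.6700], [0.2800, 0.7200]]
After raising P to the power 5:
P^5(0,0) = 0.2947

0.2947


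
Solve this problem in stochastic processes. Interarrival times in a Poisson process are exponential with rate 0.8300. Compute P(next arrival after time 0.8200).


P(X > t) = exp(-lambda * t)
= exp(-0.8300 * 0.8200)
= exp(-0.6806) = 0.5063

0.5063


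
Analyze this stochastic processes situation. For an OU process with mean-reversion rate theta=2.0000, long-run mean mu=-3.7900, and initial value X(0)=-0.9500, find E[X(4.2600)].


E[X(t)] = mu + (X(0) - mu)*exp(-theta*t)
= -3.7900 + (-0.9500 - -3.7900)*exp(-2.0000*4.2600)
= -3.7900 + 2.8400 * 1.9944e-04
= -3.7894

-3.7894


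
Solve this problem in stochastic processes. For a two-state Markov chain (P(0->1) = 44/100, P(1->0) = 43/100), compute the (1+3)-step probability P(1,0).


P^4 = P^1 * P^3
Computing via matrix multiplication of the transition matrix.
Entry (1,0) of P^4 = 0.4941

0.4941


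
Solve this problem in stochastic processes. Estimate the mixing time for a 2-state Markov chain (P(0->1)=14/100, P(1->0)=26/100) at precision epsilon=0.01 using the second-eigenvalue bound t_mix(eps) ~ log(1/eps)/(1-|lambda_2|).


lambda_2 = |1 - p01 - p10| = |1 - 0.1400 - 0.2600| = 0.6000
t_mix ~ log(1/eps)/(1 - |lambda_2|)
= log(100)/(1 - 0.6000) = 4.6052/0.4000
= 11.5129

11.5129


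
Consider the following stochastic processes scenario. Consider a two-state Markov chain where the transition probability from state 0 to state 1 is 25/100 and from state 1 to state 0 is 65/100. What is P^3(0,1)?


Computing P^3 by matrix multiplication.
P = [[0.7500, 0.2500], [0.6500, 0.3500]]
After raising P to the power 3:
P^3(0,1) = 0.2775

0.2775


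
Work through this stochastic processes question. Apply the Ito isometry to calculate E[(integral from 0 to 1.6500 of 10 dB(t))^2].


By Ito isometry: E[(int f dB)^2] = int f^2 dt
= 10^2 * 1.6500
= 100 * 1.6500 = 165.0000

165.0000


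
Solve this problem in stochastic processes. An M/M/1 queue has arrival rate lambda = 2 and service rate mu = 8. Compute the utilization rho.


rho = lambda/mu
= 2/8
= 0.2500

0.2500


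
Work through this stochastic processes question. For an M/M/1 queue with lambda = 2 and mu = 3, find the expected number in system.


rho = 2/3 = 0.6667
L = rho/(1-rho)
= 0.6667/0.3333
= 2.0000

2.0000


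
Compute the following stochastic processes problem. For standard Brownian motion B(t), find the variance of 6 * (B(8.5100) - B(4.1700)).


Var(alpha*(B(t)-B(s))) = alpha^2 * (t-s)
= 6^2 * (8.5100 - 4.1700)
= 36 * 4.3400
= 156.2400

156.2400


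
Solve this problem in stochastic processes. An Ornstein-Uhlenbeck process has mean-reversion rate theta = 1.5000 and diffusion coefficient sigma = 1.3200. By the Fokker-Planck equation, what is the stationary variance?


Stationary variance = sigma^2 / (2*theta)
= 1.3200^2 / (2*1.5000)
= 1.7424 / 3.0000
= 0.5808

0.5808


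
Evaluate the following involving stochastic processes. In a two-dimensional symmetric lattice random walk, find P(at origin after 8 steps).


P = C(8,4)^2 / 4^8
= 70^2 / 65536
= 4900 / 65536
= 0.0748

0.0748


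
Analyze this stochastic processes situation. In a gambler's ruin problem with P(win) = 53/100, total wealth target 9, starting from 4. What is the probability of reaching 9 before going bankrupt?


Gambler's ruin formula:
r = q/p = 0.4700/0.5300 = 0.8868
P(win) = (1 - r^i)/(1 - r^N)
= (1 - 0.8868^4)/(1 - 0.8868^9)
= 0.5774

0.5774


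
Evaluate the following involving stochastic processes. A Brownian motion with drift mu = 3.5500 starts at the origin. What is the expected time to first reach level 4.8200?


Expected first passage time = a/mu
= 4.8200/3.5500
= 1.3577

1.3577


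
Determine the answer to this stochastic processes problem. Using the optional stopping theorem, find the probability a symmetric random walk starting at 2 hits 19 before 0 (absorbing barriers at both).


By optional stopping theorem: E(M at tau) = M(0) = 2
P(hit 19)*19 + P(hit 0)*0 = 2
P(hit 19) = (2 - 0)/(19 - 0) = 2/19 = 0.1053

0.1053
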